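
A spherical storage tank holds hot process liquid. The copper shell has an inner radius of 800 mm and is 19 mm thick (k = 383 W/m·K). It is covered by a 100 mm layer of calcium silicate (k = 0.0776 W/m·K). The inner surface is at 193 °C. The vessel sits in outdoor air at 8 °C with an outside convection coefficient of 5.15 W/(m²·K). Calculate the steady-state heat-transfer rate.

Q ≈ 1200 W

Each spherical layer contributes R = (1/r_i − 1/r_o)/(4πk):
R_copper shell = (1/0.8 − 1/0.819)/(4π×383) = 6.025×10^-6 K/W
R_calcium silicate = (1/0.819 − 1/0.919)/(4π×0.0776) = 0.1362 K/W
R_outer film = 1/(h·4πr_o²) = 1/(5.15×4π×0.919²) = 0.0183 K/W
R_total = 0.1545 K/W
Q = ΔT/R_total = 185/0.1545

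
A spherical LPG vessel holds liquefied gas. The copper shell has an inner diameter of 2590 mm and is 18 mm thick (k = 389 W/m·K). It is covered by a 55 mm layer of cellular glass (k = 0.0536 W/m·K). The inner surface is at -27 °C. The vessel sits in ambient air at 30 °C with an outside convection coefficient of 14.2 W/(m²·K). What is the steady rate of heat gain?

Q ≈ 1180 W

Radial (spherical) resistances in series:
R_copper shell = (1/1.295 − 1/1.313)/(4π×389) = 2.166×10^-6 K/W
R_cellular glass = (1/1.313 − 1/1.368)/(4π×0.0536) = 0.04546 K/W
R_outer film = 1/(h·4πr_o²) = 1/(14.2×4π×1.368²) = 0.002995 K/W
R_total = 0.04846 K/W
Q = ΔT/R_total = 57/0.04846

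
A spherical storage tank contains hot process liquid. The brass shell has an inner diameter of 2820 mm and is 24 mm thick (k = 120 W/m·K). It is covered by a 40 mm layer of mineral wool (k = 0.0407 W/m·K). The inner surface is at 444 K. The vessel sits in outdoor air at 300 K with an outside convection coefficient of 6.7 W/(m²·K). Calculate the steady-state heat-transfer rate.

Spherical conduction: R = (1/r_in − 1/r_out)/(4πk) per layer; series-sum.
R_brass shell = (1/1.41 − 1/1.434)/(4π×120) = 7.871×10^-6 K/W
R_mineral wool = (1/1.434 − 1/1.474)/(4π×0.0407) = 0.037 K/W
R_outer film = 1/(h·4πr_o²) = 1/(6.7×4π×1.474²) = 0.005467 K/W
R_total = 0.04248 K/W
Q = ΔT/R_total = 144/0.04248

Q ≈ 3390 W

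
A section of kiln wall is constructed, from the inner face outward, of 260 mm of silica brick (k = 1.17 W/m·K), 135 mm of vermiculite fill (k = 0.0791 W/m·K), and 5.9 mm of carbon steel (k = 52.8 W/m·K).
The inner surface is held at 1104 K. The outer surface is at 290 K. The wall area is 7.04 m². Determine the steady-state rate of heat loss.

Model the wall as resistances in series:
R_silica brick = L/(kA) = 0.26/(1.17×7.04) = 0.03157 K/W
R_vermiculite fill = L/(kA) = 0.135/(0.0791×7.04) = 0.2424 K/W
R_carbon steel = L/(kA) = 0.0059/(52.8×7.04) = 1.587×10^-5 K/W
R_total = 0.274 K/W
Q = ΔT / R_total = 814 / 0.274

Q ≈ 2970 W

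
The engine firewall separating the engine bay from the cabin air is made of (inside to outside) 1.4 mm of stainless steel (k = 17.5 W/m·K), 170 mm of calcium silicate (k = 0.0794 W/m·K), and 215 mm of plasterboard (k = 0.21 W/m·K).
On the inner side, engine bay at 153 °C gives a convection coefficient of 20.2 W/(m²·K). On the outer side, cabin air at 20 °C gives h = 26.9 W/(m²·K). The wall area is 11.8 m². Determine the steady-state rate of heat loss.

Q ≈ 483 W

Thermal resistances in series:
R_inner film = 1/(h_i·A) = 1/(20.2×11.8) = 0.004195 K/W
R_stainless steel = L/(kA) = 0.0014/(17.5×11.8) = 6.78×10^-6 K/W
R_calcium silicate = L/(kA) = 0.17/(0.0794×11.8) = 0.1814 K/W
R_plasterboard = L/(kA) = 0.215/(0.21×11.8) = 0.08676 K/W
R_outer film = 1/(h_o·A) = 1/(26.9×11.8) = 0.00315 K/W
R_total = 0.2756 K/W
Q = ΔT / R_total = 133 / 0.2756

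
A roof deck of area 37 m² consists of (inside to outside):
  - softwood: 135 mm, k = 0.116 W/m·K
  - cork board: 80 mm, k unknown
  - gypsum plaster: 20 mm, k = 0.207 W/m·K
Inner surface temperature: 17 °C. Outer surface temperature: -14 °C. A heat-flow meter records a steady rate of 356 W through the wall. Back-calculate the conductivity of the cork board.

Model the wall as resistances in series:
R_softwood = L/(kA) = 0.135/(0.116×37) = 0.03145 K/W
R_gypsum plaster = L/(kA) = 0.02/(0.207×37) = 0.002611 K/W
Sum of known resistances R_other = 0.03407 K/W
Total R = ΔT/Q = 31/356 = 0.08708 K/W
R_cork board = R_total − R_other = 0.05301 K/W
k = L/(R·A) = 0.08/(0.05301×37)

k ≈ 0.0408 W/(m·K)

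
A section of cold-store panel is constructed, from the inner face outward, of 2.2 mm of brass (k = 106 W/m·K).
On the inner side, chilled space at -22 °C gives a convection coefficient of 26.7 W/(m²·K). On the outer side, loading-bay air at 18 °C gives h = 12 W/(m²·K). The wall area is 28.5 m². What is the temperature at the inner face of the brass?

T ≈ -9.6 °C

Thermal resistances in series:
R_inner film = 1/(h_i·A) = 1/(26.7×28.5) = 0.001314 K/W
R_brass = L/(kA) = 0.0022/(106×28.5) = 7.282×10^-7 K/W
R_outer film = 1/(h_o·A) = 1/(12×28.5) = 0.002924 K/W
R_total = 0.004239 K/W;  Q = ΔT/R_total = 40/0.004239 = 9437 W
T_interface = T_inner + Q·ΣR(inner→interface) = -22 + 9440×0.001314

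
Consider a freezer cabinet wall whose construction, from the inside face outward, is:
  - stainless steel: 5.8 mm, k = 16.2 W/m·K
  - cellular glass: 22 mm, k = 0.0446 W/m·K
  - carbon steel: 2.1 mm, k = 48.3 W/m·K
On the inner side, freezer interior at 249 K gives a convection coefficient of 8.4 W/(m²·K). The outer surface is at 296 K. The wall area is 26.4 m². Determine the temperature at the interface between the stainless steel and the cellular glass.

Model the wall as resistances in series:
R_inner film = 1/(h_i·A) = 1/(8.4×26.4) = 0.004509 K/W
R_stainless steel = L/(kA) = 0.0058/(16.2×26.4) = 1.356×10^-5 K/W
R_cellular glass = L/(kA) = 0.022/(0.0446×26.4) = 0.01868 K/W
R_carbon steel = L/(kA) = 0.0021/(48.3×26.4) = 1.647×10^-6 K/W
R_total = 0.02321 K/W;  Q = ΔT/R_total = 47/0.02321 = 2025 W
T_interface = T_inner + Q·ΣR(inner→interface) = 249 + 2030×0.004523

T ≈ 258 K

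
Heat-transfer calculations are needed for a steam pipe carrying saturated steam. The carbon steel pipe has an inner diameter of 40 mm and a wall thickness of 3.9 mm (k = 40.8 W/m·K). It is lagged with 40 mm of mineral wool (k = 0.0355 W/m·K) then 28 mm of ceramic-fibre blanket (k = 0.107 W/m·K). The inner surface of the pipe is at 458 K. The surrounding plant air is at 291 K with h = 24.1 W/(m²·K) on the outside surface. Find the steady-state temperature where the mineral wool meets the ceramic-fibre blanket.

T ≈ 311 K

Radial resistances (cylindrical: R_cond = ln(r_o/r_i)/(2πkL), R_conv = 1/(h·2πrL)):
R_carbon steel pipe wall = ln(23.9/20)/(2π×40.8×1) = 6.949×10^-4 K/W
R_mineral wool = ln(63.9/23.9)/(2π×0.0355×1) = 4.409 K/W
R_ceramic-fibre blanket = ln(91.9/63.9)/(2π×0.107×1) = 0.5405 K/W
R_outer film = 1/(h_o·2πr_oL) = 1/(24.1×2π×0.0919×1) = 0.07186 K/W
R_total = 5.022 K/W
Q = ΔT/R_total = 167/5.022
Q = 33.3 W/m
T_interface = T_inner − Q·ΣR(inner→interface) = 458 − 33.3×4.41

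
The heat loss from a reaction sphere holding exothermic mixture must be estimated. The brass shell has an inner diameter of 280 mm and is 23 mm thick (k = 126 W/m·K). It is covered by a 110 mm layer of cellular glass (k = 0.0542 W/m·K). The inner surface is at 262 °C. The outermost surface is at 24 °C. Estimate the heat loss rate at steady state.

Q ≈ 65.6 W

Radial (spherical) resistances in series:
R_brass shell = (1/0.14 − 1/0.163)/(4π×126) = 6.365×10^-4 K/W
R_cellular glass = (1/0.163 − 1/0.273)/(4π×0.0542) = 3.629 K/W
R_total = 3.63 K/W
Q = ΔT/R_total = 238/3.63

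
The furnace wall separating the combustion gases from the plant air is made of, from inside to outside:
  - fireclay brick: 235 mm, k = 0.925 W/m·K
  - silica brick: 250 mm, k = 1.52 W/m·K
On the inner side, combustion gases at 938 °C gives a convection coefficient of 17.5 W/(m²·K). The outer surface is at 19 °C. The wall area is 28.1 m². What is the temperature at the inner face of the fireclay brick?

T ≈ 828 °C

Series thermal resistances:
R_inner film = 1/(h_i·A) = 1/(17.5×28.1) = 0.002034 K/W
R_fireclay brick = L/(kA) = 0.235/(0.925×28.1) = 0.009041 K/W
R_silica brick = L/(kA) = 0.25/(1.52×28.1) = 0.005853 K/W
R_total = 0.01693 K/W;  Q = ΔT/R_total = 919/0.01693 = 54290 W
T_interface = T_inner − Q·ΣR(inner→interface) = 938 − 54300×0.002034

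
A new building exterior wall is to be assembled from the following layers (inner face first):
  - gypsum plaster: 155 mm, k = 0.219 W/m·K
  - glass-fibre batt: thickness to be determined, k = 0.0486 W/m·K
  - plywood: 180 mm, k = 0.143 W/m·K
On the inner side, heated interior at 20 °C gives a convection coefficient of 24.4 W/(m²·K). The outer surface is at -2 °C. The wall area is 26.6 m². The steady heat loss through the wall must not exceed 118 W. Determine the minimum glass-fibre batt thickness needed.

Model the wall as resistances in series:
R_inner film = 1/(h_i·A) = 1/(24.4×26.6) = 0.001541 K/W
R_gypsum plaster = L/(kA) = 0.155/(0.219×26.6) = 0.02661 K/W
R_plywood = L/(kA) = 0.18/(0.143×26.6) = 0.04732 K/W
Sum of the known resistances R_other = 0.07547 K/W
Required total resistance R_tot = ΔT/Q_allow = 22/118 = 0.1864 K/W
R_glass-fibre batt = R_tot − R_other = 0.111 K/W
L = R·k·A = 0.111×0.0486×26.6

L ≈ 143 mm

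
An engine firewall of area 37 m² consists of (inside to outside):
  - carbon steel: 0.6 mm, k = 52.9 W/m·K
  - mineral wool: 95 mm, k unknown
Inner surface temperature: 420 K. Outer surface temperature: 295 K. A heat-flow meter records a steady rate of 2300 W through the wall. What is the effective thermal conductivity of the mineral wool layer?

Using the resistance-network approach (series):
R_carbon steel = L/(kA) = 0.0006/(52.9×37) = 3.065×10^-7 K/W
Sum of known resistances R_other = 3.065×10^-7 K/W
Total R = ΔT/Q = 125/2300 = 0.05435 K/W
R_mineral wool = R_total − R_other = 0.05435 K/W
k = L/(R·A) = 0.095/(0.05435×37)

k ≈ 0.0472 W/(m·K)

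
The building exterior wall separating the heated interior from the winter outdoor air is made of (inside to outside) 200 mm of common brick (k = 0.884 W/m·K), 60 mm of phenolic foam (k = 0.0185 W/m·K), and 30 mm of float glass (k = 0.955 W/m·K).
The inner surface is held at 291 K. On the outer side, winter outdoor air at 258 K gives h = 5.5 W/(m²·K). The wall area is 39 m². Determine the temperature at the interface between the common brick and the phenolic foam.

T ≈ 289 K

Model the wall as resistances in series:
R_common brick = L/(kA) = 0.2/(0.884×39) = 0.005801 K/W
R_phenolic foam = L/(kA) = 0.06/(0.0185×39) = 0.08316 K/W
R_float glass = L/(kA) = 0.03/(0.955×39) = 8.055×10^-4 K/W
R_outer film = 1/(h_o·A) = 1/(5.5×39) = 0.004662 K/W
R_total = 0.09443 K/W;  Q = ΔT/R_total = 33/0.09443 = 349.5 W
T_interface = T_inner − Q·ΣR(inner→interface) = 291 − 349×0.005801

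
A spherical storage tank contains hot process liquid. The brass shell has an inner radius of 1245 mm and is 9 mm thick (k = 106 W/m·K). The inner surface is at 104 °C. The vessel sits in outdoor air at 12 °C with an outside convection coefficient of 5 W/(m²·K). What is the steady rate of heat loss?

For a spherical shell R = (1/r₁ − 1/r₂)/(4πk); film R = 1/(h·4πr²). In series:
R_brass shell = (1/1.245 − 1/1.254)/(4π×106) = 4.328×10^-6 K/W
R_outer film = 1/(h·4πr_o²) = 1/(5×4π×1.254²) = 0.01012 K/W
R_total = 0.01013 K/W
Q = ΔT/R_total = 92/0.01013

Q ≈ 9090 W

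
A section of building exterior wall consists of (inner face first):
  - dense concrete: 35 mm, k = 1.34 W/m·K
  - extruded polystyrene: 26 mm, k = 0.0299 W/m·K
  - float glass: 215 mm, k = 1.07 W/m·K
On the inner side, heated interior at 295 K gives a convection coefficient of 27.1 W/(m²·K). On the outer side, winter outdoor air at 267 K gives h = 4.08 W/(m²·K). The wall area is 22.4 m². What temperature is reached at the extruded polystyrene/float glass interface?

Thermal resistances in series:
R_inner film = 1/(h_i·A) = 1/(27.1×22.4) = 0.001647 K/W
R_dense concrete = L/(kA) = 0.035/(1.34×22.4) = 0.001166 K/W
R_extruded polystyrene = L/(kA) = 0.026/(0.0299×22.4) = 0.03882 K/W
R_float glass = L/(kA) = 0.215/(1.07×22.4) = 0.00897 K/W
R_outer film = 1/(h_o·A) = 1/(4.08×22.4) = 0.01094 K/W
R_total = 0.06155 K/W;  Q = ΔT/R_total = 28/0.06155 = 454.9 W
T_interface = T_inner − Q·ΣR(inner→interface) = 295 − 455×0.04163

T ≈ 276 K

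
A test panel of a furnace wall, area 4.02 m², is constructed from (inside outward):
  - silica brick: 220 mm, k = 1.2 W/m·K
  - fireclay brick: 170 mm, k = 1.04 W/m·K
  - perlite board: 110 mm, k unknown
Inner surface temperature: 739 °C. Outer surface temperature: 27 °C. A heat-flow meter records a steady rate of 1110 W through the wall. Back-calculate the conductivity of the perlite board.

k ≈ 0.0493 W/(m·K)

Treating each layer as a thermal resistance in series:
R_silica brick = L/(kA) = 0.22/(1.2×4.02) = 0.04561 K/W
R_fireclay brick = L/(kA) = 0.17/(1.04×4.02) = 0.04066 K/W
Sum of known resistances R_other = 0.08627 K/W
Total R = ΔT/Q = 712/1110 = 0.6414 K/W
R_perlite board = R_total − R_other = 0.5552 K/W
k = L/(R·A) = 0.11/(0.5552×4.02)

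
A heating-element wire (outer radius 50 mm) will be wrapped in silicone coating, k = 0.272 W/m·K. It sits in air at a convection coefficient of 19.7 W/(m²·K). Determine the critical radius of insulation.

For a cylinder r_cr = k/h = 0.272/19.7
r_cr = 13.8 mm; since the bare radius (50 mm) is above r_cr, any added insulation will reduce heat loss.

r_cr ≈ 13.8 mm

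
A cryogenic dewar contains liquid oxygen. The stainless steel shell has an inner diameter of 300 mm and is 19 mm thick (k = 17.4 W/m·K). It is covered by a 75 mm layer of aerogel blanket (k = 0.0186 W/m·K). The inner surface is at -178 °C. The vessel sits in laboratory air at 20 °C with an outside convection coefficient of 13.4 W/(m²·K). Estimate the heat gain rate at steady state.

Q ≈ 25.1 W

Each spherical layer contributes R = (1/r_i − 1/r_o)/(4πk):
R_stainless steel shell = (1/0.15 − 1/0.169)/(4π×17.4) = 0.003428 K/W
R_aerogel blanket = (1/0.169 − 1/0.244)/(4π×0.0186) = 7.781 K/W
R_outer film = 1/(h·4πr_o²) = 1/(13.4×4π×0.244²) = 0.09975 K/W
R_total = 7.885 K/W
Q = ΔT/R_total = 198/7.885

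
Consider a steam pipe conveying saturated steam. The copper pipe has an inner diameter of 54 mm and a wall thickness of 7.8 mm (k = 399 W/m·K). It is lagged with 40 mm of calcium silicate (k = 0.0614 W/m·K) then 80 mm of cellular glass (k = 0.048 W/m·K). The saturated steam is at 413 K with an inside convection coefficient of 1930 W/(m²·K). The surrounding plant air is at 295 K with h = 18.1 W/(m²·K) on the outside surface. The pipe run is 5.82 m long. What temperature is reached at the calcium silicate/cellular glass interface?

Per-layer cylindrical resistances, series-summed:
R_inner film = 1/(h_i·2πr₁L) = 1/(1930×2π×0.027×5.82) = 5.248×10^-4 K/W
R_copper pipe wall = ln(34.8/27)/(2π×399×5.82) = 1.739×10^-5 K/W
R_calcium silicate = ln(74.8/34.8)/(2π×0.0614×5.82) = 0.3408 K/W
R_cellular glass = ln(154.8/74.8)/(2π×0.048×5.82) = 0.4144 K/W
R_outer film = 1/(h_o·2πr_oL) = 1/(18.1×2π×0.1548×5.82) = 0.00976 K/W
R_total = 0.7655 K/W
Q = ΔT/R_total = 118/0.7655
Q = 154 W
T_interface = T_inner − Q·ΣR(inner→interface) = 413 − 154×0.3413

T ≈ 360 K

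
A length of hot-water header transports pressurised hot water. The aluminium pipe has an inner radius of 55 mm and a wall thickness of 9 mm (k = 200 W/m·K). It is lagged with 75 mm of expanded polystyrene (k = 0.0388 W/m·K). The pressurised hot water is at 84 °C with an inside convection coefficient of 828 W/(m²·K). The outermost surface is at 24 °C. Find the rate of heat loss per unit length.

Treating each annulus and film as a series resistance:
R_inner film = 1/(h_i·2πr₁L) = 1/(828×2π×0.055×1) = 0.003495 K/W
R_aluminium pipe wall = ln(64/55)/(2π×200×1) = 1.206×10^-4 K/W
R_expanded polystyrene = ln(139/64)/(2π×0.0388×1) = 3.181 K/W
R_total = 3.185 K/W
Q = ΔT/R_total = 60/3.185

q′ ≈ 18.8 W/m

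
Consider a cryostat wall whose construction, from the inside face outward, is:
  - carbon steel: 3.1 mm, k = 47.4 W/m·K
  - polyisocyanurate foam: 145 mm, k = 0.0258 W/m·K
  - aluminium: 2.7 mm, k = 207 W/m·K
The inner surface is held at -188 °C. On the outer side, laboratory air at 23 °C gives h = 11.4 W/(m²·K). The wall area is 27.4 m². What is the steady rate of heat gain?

Series thermal resistances:
R_carbon steel = L/(kA) = 0.0031/(47.4×27.4) = 2.387×10^-6 K/W
R_polyisocyanurate foam = L/(kA) = 0.145/(0.0258×27.4) = 0.2051 K/W
R_aluminium = L/(kA) = 0.0027/(207×27.4) = 4.76×10^-7 K/W
R_outer film = 1/(h_o·A) = 1/(11.4×27.4) = 0.003201 K/W
R_total = 0.2083 K/W
Q = ΔT / R_total = 211 / 0.2083

Q ≈ 1010 W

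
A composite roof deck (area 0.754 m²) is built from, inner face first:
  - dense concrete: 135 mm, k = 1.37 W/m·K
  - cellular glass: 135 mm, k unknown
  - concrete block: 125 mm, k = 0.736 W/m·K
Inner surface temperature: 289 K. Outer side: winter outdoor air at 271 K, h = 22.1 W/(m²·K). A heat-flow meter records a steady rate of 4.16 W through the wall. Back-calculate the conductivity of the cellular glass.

k ≈ 0.0458 W/(m·K)

Thermal resistances in series:
R_dense concrete = L/(kA) = 0.135/(1.37×0.754) = 0.1307 K/W
R_concrete block = L/(kA) = 0.125/(0.736×0.754) = 0.2252 K/W
R_outer film = 1/(h_o·A) = 1/(22.1×0.754) = 0.06001 K/W
Sum of known resistances R_other = 0.4159 K/W
Total R = ΔT/Q = 18/4.16 = 4.327 K/W
R_cellular glass = R_total − R_other = 3.911 K/W
k = L/(R·A) = 0.135/(3.911×0.754)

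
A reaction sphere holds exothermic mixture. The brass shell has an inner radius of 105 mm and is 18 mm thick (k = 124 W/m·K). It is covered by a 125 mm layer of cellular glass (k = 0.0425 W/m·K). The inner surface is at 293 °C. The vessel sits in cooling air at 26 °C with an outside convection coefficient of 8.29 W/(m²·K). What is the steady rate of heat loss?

Q ≈ 34.1 W

For a spherical shell R = (1/r₁ − 1/r₂)/(4πk); film R = 1/(h·4πr²). In series:
R_brass shell = (1/0.105 − 1/0.123)/(4π×124) = 8.944×10^-4 K/W
R_cellular glass = (1/0.123 − 1/0.248)/(4π×0.0425) = 7.673 K/W
R_outer film = 1/(h·4πr_o²) = 1/(8.29×4π×0.248²) = 0.1561 K/W
R_total = 7.83 K/W
Q = ΔT/R_total = 267/7.83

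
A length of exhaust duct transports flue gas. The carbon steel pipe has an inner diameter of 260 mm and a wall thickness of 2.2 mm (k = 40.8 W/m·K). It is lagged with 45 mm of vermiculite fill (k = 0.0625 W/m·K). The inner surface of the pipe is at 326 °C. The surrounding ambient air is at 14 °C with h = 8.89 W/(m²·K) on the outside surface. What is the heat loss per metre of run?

Per-layer cylindrical resistances, series-summed:
R_carbon steel pipe wall = ln(132.2/130)/(2π×40.8×1) = 6.546×10^-5 K/W
R_vermiculite fill = ln(177.2/132.2)/(2π×0.0625×1) = 0.746 K/W
R_outer film = 1/(h_o·2πr_oL) = 1/(8.89×2π×0.1772×1) = 0.101 K/W
R_total = 0.8471 K/W
Q = ΔT/R_total = 312/0.8471

q′ ≈ 368 W/m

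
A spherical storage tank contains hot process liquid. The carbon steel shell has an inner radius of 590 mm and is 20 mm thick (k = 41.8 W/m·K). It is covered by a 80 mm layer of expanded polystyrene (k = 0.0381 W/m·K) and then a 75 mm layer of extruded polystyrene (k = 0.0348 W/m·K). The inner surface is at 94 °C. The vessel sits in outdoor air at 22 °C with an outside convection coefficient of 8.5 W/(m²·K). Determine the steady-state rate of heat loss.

Q ≈ 97.6 W

For a spherical shell R = (1/r₁ − 1/r₂)/(4πk); film R = 1/(h·4πr²). In series:
R_carbon steel shell = (1/0.59 − 1/0.61)/(4π×41.8) = 1.058×10^-4 K/W
R_expanded polystyrene = (1/0.61 − 1/0.69)/(4π×0.0381) = 0.397 K/W
R_extruded polystyrene = (1/0.69 − 1/0.765)/(4π×0.0348) = 0.3249 K/W
R_outer film = 1/(h·4πr_o²) = 1/(8.5×4π×0.765²) = 0.016 K/W
R_total = 0.738 K/W
Q = ΔT/R_total = 72/0.738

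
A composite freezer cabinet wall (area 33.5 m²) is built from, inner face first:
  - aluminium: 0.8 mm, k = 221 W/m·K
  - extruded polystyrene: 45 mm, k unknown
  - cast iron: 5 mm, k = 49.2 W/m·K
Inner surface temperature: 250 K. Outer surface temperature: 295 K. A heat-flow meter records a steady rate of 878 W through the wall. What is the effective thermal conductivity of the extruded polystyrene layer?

Model the wall as resistances in series:
R_aluminium = L/(kA) = 0.0008/(221×33.5) = 1.081×10^-7 K/W
R_cast iron = L/(kA) = 0.005/(49.2×33.5) = 3.034×10^-6 K/W
Sum of known resistances R_other = 3.142×10^-6 K/W
Total R = ΔT/Q = 45/878 = 0.05125 K/W
R_extruded polystyrene = R_total − R_other = 0.05125 K/W
k = L/(R·A) = 0.045/(0.05125×33.5)

k ≈ 0.0262 W/(m·K)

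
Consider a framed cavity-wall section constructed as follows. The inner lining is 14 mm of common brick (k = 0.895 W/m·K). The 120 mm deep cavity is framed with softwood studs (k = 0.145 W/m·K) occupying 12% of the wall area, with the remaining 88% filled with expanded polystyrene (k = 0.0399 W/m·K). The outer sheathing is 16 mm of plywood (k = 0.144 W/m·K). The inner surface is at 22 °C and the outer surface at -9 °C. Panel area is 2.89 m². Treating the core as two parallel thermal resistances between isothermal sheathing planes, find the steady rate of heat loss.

Sheathing layers in series; stud and cavity paths in parallel between them.
R_inner = 0.014/(0.895×2.89) = 0.005413 K/W
R_stud  = 0.12/(0.145×0.12×2.89) = 2.386 K/W
R_cav   = 0.12/(0.0399×0.88×2.89) = 1.183 K/W
1/R_core = 1/R_stud + 1/R_cav → R_core = 0.7907 K/W
R_outer = 0.016/(0.144×2.89) = 0.03845 K/W
R_total = 0.8346 K/W
Q = ΔT/R_total = 31/0.8346

Q ≈ 37.1 W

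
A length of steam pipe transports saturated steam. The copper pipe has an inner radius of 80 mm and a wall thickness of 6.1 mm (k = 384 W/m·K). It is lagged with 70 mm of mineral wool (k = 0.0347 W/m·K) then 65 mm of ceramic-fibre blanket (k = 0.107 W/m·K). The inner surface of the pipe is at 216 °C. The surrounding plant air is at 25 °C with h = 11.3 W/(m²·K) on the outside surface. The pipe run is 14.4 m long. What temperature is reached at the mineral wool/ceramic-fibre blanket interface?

Cylindrical conduction, so R = ln(r₂/r₁)/(2πkL) per layer, in series:
R_copper pipe wall = ln(86.1/80)/(2π×384×14.4) = 2.115×10^-6 K/W
R_mineral wool = ln(156.1/86.1)/(2π×0.0347×14.4) = 0.1895 K/W
R_ceramic-fibre blanket = ln(221.1/156.1)/(2π×0.107×14.4) = 0.03596 K/W
R_outer film = 1/(h_o·2πr_oL) = 1/(11.3×2π×0.2211×14.4) = 0.004424 K/W
R_total = 0.2299 K/W
Q = ΔT/R_total = 191/0.2299
Q = 831 W
T_interface = T_inner − Q·ΣR(inner→interface) = 216 − 831×0.1895

T ≈ 58.5 °C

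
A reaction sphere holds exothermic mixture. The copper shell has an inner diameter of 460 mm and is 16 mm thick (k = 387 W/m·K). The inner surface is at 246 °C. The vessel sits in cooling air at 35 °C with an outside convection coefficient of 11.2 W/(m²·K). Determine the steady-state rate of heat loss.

For a spherical shell R = (1/r₁ − 1/r₂)/(4πk); film R = 1/(h·4πr²). In series:
R_copper shell = (1/0.23 − 1/0.246)/(4π×387) = 5.815×10^-5 K/W
R_outer film = 1/(h·4πr_o²) = 1/(11.2×4π×0.246²) = 0.1174 K/W
R_total = 0.1175 K/W
Q = ΔT/R_total = 211/0.1175

Q ≈ 1800 W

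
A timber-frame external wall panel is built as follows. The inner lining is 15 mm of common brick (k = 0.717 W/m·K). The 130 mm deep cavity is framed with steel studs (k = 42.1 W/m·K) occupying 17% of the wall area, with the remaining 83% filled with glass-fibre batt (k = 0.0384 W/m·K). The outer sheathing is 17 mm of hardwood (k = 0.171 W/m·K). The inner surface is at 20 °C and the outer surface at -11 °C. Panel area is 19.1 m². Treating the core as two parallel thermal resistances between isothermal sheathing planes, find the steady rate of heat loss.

Sheathing layers in series; stud and cavity paths in parallel between them.
R_inner = 0.015/(0.717×19.1) = 0.001095 K/W
R_stud  = 0.13/(42.1×0.17×19.1) = 9.51×10^-4 K/W
R_cav   = 0.13/(0.0384×0.83×19.1) = 0.2136 K/W
1/R_core = 1/R_stud + 1/R_cav → R_core = 9.468×10^-4 K/W
R_outer = 0.017/(0.171×19.1) = 0.005205 K/W
R_total = 0.007247 K/W
Q = ΔT/R_total = 31/0.007247

Q ≈ 4280 W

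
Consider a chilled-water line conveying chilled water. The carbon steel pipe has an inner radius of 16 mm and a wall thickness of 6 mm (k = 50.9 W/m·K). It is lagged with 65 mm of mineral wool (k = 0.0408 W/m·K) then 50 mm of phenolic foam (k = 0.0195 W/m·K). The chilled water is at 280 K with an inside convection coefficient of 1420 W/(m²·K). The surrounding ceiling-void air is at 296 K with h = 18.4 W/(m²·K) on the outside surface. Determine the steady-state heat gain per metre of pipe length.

q′ ≈ 1.75 W/m

Cylindrical conduction, so R = ln(r₂/r₁)/(2πkL) per layer, in series:
R_inner film = 1/(h_i·2πr₁L) = 1/(1420×2π×0.016×1) = 0.007005 K/W
R_carbon steel pipe wall = ln(22/16)/(2π×50.9×1) = 9.957×10^-4 K/W
R_mineral wool = ln(87/22)/(2π×0.0408×1) = 5.363 K/W
R_phenolic foam = ln(137/87)/(2π×0.0195×1) = 3.706 K/W
R_outer film = 1/(h_o·2πr_oL) = 1/(18.4×2π×0.137×1) = 0.06314 K/W
R_total = 9.14 K/W
Q = ΔT/R_total = 16/9.14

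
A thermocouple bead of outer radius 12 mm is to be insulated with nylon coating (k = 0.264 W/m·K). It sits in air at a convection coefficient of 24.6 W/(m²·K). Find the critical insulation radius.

r_cr ≈ 21.5 mm

For a sphere r_cr = 2k/h = 2×0.264/24.6
r_cr = 21.5 mm; since the bare radius (12 mm) is below r_cr, adding a thin layer of insulation will *increase* heat loss.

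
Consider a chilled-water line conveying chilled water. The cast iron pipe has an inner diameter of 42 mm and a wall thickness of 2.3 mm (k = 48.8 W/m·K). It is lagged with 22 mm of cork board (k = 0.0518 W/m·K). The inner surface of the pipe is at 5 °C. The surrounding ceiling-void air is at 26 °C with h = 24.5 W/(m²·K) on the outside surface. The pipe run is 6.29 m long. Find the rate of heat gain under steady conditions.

Q ≈ 60.4 W

Radial resistances (cylindrical: R_cond = ln(r_o/r_i)/(2πkL), R_conv = 1/(h·2πrL)):
R_cast iron pipe wall = ln(23.3/21)/(2π×48.8×6.29) = 5.389×10^-5 K/W
R_cork board = ln(45.3/23.3)/(2π×0.0518×6.29) = 0.3248 K/W
R_outer film = 1/(h_o·2πr_oL) = 1/(24.5×2π×0.0453×6.29) = 0.0228 K/W
R_total = 0.3476 K/W
Q = ΔT/R_total = 21/0.3476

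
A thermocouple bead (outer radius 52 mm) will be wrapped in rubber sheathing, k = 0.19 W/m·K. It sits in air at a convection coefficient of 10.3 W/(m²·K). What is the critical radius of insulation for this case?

r_cr ≈ 36.9 mm

For a sphere r_cr = 2k/h = 2×0.19/10.3
r_cr = 36.9 mm; since the bare radius (52 mm) is above r_cr, any added insulation will reduce heat loss.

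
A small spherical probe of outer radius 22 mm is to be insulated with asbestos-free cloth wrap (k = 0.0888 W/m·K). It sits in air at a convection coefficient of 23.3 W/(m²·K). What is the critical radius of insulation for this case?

For a sphere r_cr = 2k/h = 2×0.0888/23.3
r_cr = 7.62 mm; since the bare radius (22 mm) is above r_cr, any added insulation will reduce heat loss.

r_cr ≈ 7.62 mm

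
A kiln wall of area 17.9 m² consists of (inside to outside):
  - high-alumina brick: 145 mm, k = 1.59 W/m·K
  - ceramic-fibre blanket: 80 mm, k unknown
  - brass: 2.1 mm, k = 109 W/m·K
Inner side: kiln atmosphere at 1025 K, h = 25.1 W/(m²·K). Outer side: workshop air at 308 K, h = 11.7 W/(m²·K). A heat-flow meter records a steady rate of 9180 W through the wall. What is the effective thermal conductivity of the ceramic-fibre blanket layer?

Thermal resistances in series:
R_inner film = 1/(h_i·A) = 1/(25.1×17.9) = 0.002226 K/W
R_high-alumina brick = L/(kA) = 0.145/(1.59×17.9) = 0.005095 K/W
R_brass = L/(kA) = 0.0021/(109×17.9) = 1.076×10^-6 K/W
R_outer film = 1/(h_o·A) = 1/(11.7×17.9) = 0.004775 K/W
Sum of known resistances R_other = 0.0121 K/W
Total R = ΔT/Q = 717/9180 = 0.0781 K/W
R_ceramic-fibre blanket = R_total − R_other = 0.06601 K/W
k = L/(R·A) = 0.08/(0.06601×17.9)

k ≈ 0.0677 W/(m·K)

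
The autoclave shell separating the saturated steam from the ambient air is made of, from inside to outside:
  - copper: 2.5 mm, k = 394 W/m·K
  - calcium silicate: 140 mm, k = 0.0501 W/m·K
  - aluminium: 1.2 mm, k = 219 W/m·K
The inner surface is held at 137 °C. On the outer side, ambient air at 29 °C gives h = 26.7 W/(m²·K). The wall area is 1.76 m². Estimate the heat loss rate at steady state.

Q ≈ 67.1 W

Thermal resistances in series:
R_copper = L/(kA) = 0.0025/(394×1.76) = 3.605×10^-6 K/W
R_calcium silicate = L/(kA) = 0.14/(0.0501×1.76) = 1.588 K/W
R_aluminium = L/(kA) = 0.0012/(219×1.76) = 3.113×10^-6 K/W
R_outer film = 1/(h_o·A) = 1/(26.7×1.76) = 0.02128 K/W
R_total = 1.609 K/W
Q = ΔT / R_total = 108 / 1.609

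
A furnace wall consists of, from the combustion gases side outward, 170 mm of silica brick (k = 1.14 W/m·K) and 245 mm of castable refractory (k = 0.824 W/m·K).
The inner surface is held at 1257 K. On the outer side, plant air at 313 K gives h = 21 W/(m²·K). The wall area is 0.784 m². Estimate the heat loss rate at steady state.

Series thermal resistances:
R_silica brick = L/(kA) = 0.17/(1.14×0.784) = 0.1902 K/W
R_castable refractory = L/(kA) = 0.245/(0.824×0.784) = 0.3792 K/W
R_outer film = 1/(h_o·A) = 1/(21×0.784) = 0.06074 K/W
R_total = 0.6302 K/W
Q = ΔT / R_total = 944 / 0.6302

Q ≈ 1500 W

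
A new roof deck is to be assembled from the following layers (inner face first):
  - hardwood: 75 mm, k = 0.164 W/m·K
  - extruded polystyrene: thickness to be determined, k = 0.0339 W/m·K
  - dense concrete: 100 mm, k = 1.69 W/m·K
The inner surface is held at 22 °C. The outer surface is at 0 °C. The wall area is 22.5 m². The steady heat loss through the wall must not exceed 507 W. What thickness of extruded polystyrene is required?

L ≈ 15.6 mm

Treating each layer as a thermal resistance in series:
R_hardwood = L/(kA) = 0.075/(0.164×22.5) = 0.02033 K/W
R_dense concrete = L/(kA) = 0.1/(1.69×22.5) = 0.00263 K/W
Sum of the known resistances R_other = 0.02296 K/W
Required total resistance R_tot = ΔT/Q_allow = 22/507 = 0.04339 K/W
R_extruded polystyrene = R_tot − R_other = 0.02044 K/W
L = R·k·A = 0.02044×0.0339×22.5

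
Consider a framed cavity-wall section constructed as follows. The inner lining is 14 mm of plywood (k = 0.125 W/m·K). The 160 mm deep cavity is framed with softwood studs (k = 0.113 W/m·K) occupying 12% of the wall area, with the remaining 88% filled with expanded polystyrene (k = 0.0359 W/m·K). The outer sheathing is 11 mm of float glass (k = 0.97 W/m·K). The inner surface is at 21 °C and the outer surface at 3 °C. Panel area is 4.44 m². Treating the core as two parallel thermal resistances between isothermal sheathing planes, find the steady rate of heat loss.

Sheathing layers in series; stud and cavity paths in parallel between them.
R_inner = 0.014/(0.125×4.44) = 0.02523 K/W
R_stud  = 0.16/(0.113×0.12×4.44) = 2.658 K/W
R_cav   = 0.16/(0.0359×0.88×4.44) = 1.141 K/W
1/R_core = 1/R_stud + 1/R_cav → R_core = 0.7981 K/W
R_outer = 0.011/(0.97×4.44) = 0.002554 K/W
R_total = 0.8259 K/W
Q = ΔT/R_total = 18/0.8259

Q ≈ 21.8 W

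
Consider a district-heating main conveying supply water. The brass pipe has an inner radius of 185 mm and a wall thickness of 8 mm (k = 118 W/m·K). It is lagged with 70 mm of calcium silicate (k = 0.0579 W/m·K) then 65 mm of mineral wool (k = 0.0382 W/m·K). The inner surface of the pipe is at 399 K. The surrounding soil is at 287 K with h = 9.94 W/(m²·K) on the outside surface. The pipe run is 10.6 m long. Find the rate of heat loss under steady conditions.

Per-layer cylindrical resistances, series-summed:
R_brass pipe wall = ln(193/185)/(2π×118×10.6) = 5.387×10^-6 K/W
R_calcium silicate = ln(263/193)/(2π×0.0579×10.6) = 0.08025 K/W
R_mineral wool = ln(328/263)/(2π×0.0382×10.6) = 0.08681 K/W
R_outer film = 1/(h_o·2πr_oL) = 1/(9.94×2π×0.328×10.6) = 0.004605 K/W
R_total = 0.1717 K/W
Q = ΔT/R_total = 112/0.1717

Q ≈ 652 W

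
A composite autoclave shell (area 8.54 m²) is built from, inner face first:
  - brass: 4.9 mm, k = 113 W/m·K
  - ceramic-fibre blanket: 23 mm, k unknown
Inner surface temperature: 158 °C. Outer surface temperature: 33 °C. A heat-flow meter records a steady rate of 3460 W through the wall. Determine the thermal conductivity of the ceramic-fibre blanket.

k ≈ 0.0746 W/(m·K)

Model the wall as resistances in series:
R_brass = L/(kA) = 0.0049/(113×8.54) = 5.078×10^-6 K/W
Sum of known resistances R_other = 5.078×10^-6 K/W
Total R = ΔT/Q = 125/3460 = 0.03613 K/W
R_ceramic-fibre blanket = R_total − R_other = 0.03612 K/W
k = L/(R·A) = 0.023/(0.03612×8.54)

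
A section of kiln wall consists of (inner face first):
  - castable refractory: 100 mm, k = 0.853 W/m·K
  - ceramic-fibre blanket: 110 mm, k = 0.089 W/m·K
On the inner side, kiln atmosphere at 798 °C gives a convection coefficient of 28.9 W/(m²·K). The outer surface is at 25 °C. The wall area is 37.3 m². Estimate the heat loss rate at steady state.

Model the wall as resistances in series:
R_inner film = 1/(h_i·A) = 1/(28.9×37.3) = 9.277×10^-4 K/W
R_castable refractory = L/(kA) = 0.1/(0.853×37.3) = 0.003143 K/W
R_ceramic-fibre blanket = L/(kA) = 0.11/(0.089×37.3) = 0.03314 K/W
R_total = 0.03721 K/W
Q = ΔT / R_total = 773 / 0.03721

Q ≈ 20800 W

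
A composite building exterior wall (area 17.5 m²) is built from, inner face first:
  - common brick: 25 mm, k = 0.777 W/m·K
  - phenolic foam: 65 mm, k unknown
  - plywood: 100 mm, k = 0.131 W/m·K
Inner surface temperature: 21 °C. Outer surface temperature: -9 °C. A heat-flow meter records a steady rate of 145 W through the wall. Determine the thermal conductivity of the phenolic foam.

Using the resistance-network approach (series):
R_common brick = L/(kA) = 0.025/(0.777×17.5) = 0.001839 K/W
R_plywood = L/(kA) = 0.1/(0.131×17.5) = 0.04362 K/W
Sum of known resistances R_other = 0.04546 K/W
Total R = ΔT/Q = 30/145 = 0.2069 K/W
R_phenolic foam = R_total − R_other = 0.1614 K/W
k = L/(R·A) = 0.065/(0.1614×17.5)

k ≈ 0.023 W/(m·K)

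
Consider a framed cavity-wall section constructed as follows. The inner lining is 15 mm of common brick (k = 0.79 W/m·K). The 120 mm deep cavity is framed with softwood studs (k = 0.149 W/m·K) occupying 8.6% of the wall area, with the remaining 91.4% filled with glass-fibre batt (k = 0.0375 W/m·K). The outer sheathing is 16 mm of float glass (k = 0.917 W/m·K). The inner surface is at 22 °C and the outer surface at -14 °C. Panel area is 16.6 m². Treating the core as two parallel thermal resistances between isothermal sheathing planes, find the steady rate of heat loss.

Q ≈ 231 W

Sheathing layers in series; stud and cavity paths in parallel between them.
R_inner = 0.015/(0.79×16.6) = 0.001144 K/W
R_stud  = 0.12/(0.149×0.086×16.6) = 0.5641 K/W
R_cav   = 0.12/(0.0375×0.914×16.6) = 0.2109 K/W
1/R_core = 1/R_stud + 1/R_cav → R_core = 0.1535 K/W
R_outer = 0.016/(0.917×16.6) = 0.001051 K/W
R_total = 0.1557 K/W
Q = ΔT/R_total = 36/0.1557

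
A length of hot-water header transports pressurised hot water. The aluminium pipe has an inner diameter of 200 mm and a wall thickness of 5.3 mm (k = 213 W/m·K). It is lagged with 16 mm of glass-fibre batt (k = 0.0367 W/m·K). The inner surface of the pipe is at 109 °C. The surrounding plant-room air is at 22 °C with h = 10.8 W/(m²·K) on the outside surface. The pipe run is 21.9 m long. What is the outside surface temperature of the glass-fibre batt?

T ≈ 36.4 °C

Treating each annulus and film as a series resistance:
R_aluminium pipe wall = ln(105.3/100)/(2π×213×21.9) = 1.762×10^-6 K/W
R_glass-fibre batt = ln(121.3/105.3)/(2π×0.0367×21.9) = 0.02801 K/W
R_outer film = 1/(h_o·2πr_oL) = 1/(10.8×2π×0.1213×21.9) = 0.005547 K/W
R_total = 0.03356 K/W
Q = ΔT/R_total = 87/0.03356
Q = 2590 W
T_interface = T_inner − Q·ΣR(inner→interface) = 109 − 2590×0.02801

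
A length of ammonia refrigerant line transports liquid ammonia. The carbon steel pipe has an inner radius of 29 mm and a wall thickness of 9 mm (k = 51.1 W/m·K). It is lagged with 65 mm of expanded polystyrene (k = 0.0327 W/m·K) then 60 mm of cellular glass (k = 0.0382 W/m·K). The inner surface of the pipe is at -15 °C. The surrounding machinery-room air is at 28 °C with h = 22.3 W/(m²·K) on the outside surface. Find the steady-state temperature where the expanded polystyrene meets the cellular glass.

T ≈ 15.6 °C

Cylindrical conduction, so R = ln(r₂/r₁)/(2πkL) per layer, in series:
R_carbon steel pipe wall = ln(38/29)/(2π×51.1×1) = 8.418×10^-4 K/W
R_expanded polystyrene = ln(103/38)/(2π×0.0327×1) = 4.853 K/W
R_cellular glass = ln(163/103)/(2π×0.0382×1) = 1.912 K/W
R_outer film = 1/(h_o·2πr_oL) = 1/(22.3×2π×0.163×1) = 0.04379 K/W
R_total = 6.81 K/W
Q = ΔT/R_total = 43/6.81
Q = 6.31 W/m
T_interface = T_inner + Q·ΣR(inner→interface) = -15 + 6.31×4.854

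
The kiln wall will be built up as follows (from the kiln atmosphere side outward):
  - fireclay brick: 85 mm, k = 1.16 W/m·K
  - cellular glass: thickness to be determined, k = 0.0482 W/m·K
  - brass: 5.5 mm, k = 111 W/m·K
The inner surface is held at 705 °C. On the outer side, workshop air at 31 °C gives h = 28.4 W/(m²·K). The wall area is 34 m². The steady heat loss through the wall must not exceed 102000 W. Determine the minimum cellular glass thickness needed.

Thermal resistances in series:
R_fireclay brick = L/(kA) = 0.085/(1.16×34) = 0.002155 K/W
R_brass = L/(kA) = 0.0055/(111×34) = 1.457×10^-6 K/W
R_outer film = 1/(h_o·A) = 1/(28.4×34) = 0.001036 K/W
Sum of the known resistances R_other = 0.003192 K/W
Required total resistance R_tot = ΔT/Q_allow = 674/102000 = 0.006608 K/W
R_cellular glass = R_tot − R_other = 0.003416 K/W
L = R·k·A = 0.003416×0.0482×34

L ≈ 5.6 mm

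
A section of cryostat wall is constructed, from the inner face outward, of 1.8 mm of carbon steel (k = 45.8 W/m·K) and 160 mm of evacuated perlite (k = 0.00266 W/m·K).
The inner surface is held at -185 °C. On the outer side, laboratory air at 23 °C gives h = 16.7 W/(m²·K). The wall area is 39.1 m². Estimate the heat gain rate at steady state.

Thermal resistances in series:
R_carbon steel = L/(kA) = 0.0018/(45.8×39.1) = 1.005×10^-6 K/W
R_evacuated perlite = L/(kA) = 0.16/(0.00266×39.1) = 1.538 K/W
R_outer film = 1/(h_o·A) = 1/(16.7×39.1) = 0.001531 K/W
R_total = 1.54 K/W
Q = ΔT / R_total = 208 / 1.54

Q ≈ 135 W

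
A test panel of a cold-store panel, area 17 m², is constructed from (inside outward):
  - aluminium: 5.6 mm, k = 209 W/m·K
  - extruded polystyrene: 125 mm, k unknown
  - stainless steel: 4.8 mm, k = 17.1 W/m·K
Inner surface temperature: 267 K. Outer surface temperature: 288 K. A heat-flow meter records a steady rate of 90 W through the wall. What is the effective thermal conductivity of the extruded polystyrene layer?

Using the resistance-network approach (series):
R_aluminium = L/(kA) = 0.0056/(209×17) = 1.576×10^-6 K/W
R_stainless steel = L/(kA) = 0.0048/(17.1×17) = 1.651×10^-5 K/W
Sum of known resistances R_other = 1.809×10^-5 K/W
Total R = ΔT/Q = 21/90 = 0.2333 K/W
R_extruded polystyrene = R_total − R_other = 0.2333 K/W
k = L/(R·A) = 0.125/(0.2333×17)

k ≈ 0.0315 W/(m·K)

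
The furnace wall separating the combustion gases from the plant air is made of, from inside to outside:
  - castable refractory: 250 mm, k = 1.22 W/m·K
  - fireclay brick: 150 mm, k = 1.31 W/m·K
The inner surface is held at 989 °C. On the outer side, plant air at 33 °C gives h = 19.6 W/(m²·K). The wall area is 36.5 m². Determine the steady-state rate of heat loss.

Q ≈ 94200 W

Using the resistance-network approach (series):
R_castable refractory = L/(kA) = 0.25/(1.22×36.5) = 0.005614 K/W
R_fireclay brick = L/(kA) = 0.15/(1.31×36.5) = 0.003137 K/W
R_outer film = 1/(h_o·A) = 1/(19.6×36.5) = 0.001398 K/W
R_total = 0.01015 K/W
Q = ΔT / R_total = 956 / 0.01015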